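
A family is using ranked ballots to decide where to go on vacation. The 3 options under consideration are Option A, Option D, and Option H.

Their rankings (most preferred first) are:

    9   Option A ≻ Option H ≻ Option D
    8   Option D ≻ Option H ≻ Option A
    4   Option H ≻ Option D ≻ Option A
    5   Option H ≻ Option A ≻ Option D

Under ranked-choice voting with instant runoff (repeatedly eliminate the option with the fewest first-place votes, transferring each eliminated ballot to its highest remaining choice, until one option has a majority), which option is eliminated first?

Round 1: Option A 9, Option H 9, Option D 8. Option D has the fewest and is eliminated.
Round 2: Option H 17, Option A 9. Option H has a majority.

Option D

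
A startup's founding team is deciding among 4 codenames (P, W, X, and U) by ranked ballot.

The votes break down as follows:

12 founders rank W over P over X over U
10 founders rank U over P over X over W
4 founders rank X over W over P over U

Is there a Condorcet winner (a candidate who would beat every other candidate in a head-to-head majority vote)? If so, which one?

There is no Condorcet winner

Head-to-head results (26 voters total):
P vs W: W wins 16–10.
P vs X: P wins 22–4.
P vs U: P wins 16–10.
W vs X: X wins 14–12.
W vs U: W wins 16–10.
X vs U: X wins 16–10.
No candidate beats all others: P beats X beats W beats P, a majority cycle.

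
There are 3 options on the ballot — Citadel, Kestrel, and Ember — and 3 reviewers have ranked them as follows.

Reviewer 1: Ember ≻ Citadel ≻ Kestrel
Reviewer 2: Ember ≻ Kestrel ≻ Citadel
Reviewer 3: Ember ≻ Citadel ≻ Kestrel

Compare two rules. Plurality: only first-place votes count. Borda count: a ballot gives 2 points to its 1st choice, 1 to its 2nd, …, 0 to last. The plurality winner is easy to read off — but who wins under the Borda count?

Ember

Plurality first-place counts: Citadel 0, Kestrel 0, Ember 3 → Ember.
Borda totals: Citadel 2, Kestrel 1, Ember 6 → Ember.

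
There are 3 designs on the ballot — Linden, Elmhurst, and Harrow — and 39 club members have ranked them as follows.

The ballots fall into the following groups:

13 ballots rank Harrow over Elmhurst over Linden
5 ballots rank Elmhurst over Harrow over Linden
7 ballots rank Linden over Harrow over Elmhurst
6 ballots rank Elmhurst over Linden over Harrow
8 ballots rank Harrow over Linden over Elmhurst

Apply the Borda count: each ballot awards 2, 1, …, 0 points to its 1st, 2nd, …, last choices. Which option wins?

Borda scores:
  Linden: 13·0 + 5·0 + 7·2 + 6·1 + 8·1 = 28
  Elmhurst: 13·1 + 5·2 + 7·0 + 6·2 + 8·0 = 35
  Harrow: 13·2 + 5·1 + 7·1 + 6·0 + 8·2 = 54
Harrow has the highest total.

Harrow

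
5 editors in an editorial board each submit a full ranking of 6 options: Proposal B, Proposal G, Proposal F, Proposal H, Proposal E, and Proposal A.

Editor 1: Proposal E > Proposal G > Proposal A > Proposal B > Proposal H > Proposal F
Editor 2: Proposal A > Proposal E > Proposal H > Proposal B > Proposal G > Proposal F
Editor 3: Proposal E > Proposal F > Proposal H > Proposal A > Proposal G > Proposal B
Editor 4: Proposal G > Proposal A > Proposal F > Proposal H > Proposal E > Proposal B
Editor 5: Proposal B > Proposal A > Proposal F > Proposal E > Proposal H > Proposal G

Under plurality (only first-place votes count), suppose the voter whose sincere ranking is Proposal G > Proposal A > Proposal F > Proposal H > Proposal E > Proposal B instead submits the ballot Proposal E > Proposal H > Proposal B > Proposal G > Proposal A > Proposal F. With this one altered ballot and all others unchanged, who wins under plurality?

First-place totals with the altered ballot: Proposal B 1, Proposal G 0, Proposal F 0, Proposal H 0, Proposal E 3, Proposal A 1.
The winner is unchanged: still Proposal E.

Proposal E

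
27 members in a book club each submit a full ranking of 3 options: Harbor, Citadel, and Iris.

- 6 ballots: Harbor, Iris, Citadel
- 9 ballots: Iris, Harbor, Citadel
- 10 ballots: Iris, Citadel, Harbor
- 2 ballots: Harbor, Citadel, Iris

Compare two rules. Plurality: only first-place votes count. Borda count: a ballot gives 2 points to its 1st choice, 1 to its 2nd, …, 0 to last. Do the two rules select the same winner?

Yes

Plurality first-place counts: Harbor 8, Citadel 0, Iris 19 → Iris.
Borda totals: Harbor 25, Citadel 12, Iris 44 → Iris.
The two rules agree on Iris.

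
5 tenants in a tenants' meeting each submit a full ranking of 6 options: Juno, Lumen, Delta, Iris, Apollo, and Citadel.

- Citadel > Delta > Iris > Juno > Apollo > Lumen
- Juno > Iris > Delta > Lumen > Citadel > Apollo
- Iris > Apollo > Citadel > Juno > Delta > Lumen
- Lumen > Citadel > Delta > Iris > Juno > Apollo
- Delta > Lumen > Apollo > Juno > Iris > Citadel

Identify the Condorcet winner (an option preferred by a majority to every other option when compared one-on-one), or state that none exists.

None — there is no Condorcet winner

Head-to-head results (5 voters total):
Juno vs Lumen: Juno wins 3–2.
Juno vs Delta: Delta wins 3–2.
Juno vs Iris: Iris wins 3–2.
Juno vs Apollo: Juno wins 3–2.
Juno vs Citadel: Citadel wins 3–2.
Lumen vs Delta: Delta wins 4–1.
Lumen vs Iris: Iris wins 3–2.
Lumen vs Apollo: Lumen wins 3–2.
Lumen vs Citadel: Lumen wins 3–2.
Delta vs Iris: Delta wins 3–2.
Delta vs Apollo: Delta wins 4–1.
Delta vs Citadel: Citadel wins 3–2.
Iris vs Apollo: Iris wins 4–1.
Iris vs Citadel: Iris wins 3–2.
Apollo vs Citadel: Citadel wins 3–2.
No candidate beats all others: Juno beats Lumen beats Citadel beats Juno, a majority cycle.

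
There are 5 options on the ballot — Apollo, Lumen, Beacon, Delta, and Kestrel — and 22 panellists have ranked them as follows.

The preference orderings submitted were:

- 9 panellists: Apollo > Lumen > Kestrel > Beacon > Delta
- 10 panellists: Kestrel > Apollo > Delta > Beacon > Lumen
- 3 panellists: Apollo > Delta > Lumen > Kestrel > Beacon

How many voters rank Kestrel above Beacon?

Ballots ranking Kestrel above Beacon: 9+10+3 = 22.
Ballots ranking Beacon above Kestrel: 0.
So 22 of 22 voters prefer Kestrel to Beacon.

22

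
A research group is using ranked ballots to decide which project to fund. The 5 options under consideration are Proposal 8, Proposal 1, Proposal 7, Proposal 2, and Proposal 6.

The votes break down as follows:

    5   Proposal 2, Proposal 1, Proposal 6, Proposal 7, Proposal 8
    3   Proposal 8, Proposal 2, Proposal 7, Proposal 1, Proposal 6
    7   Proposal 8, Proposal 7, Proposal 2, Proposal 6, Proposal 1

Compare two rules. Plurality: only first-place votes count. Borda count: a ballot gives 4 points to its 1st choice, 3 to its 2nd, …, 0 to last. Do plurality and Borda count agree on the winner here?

Plurality first-place counts: Proposal 8 10, Proposal 1 0, Proposal 7 0, Proposal 2 5, Proposal 6 0 → Proposal 8.
Borda totals: Proposal 8 40, Proposal 1 18, Proposal 7 32, Proposal 2 43, Proposal 6 17 → Proposal 2.
The two rules disagree: plurality picks Proposal 8, Borda picks Proposal 2.

No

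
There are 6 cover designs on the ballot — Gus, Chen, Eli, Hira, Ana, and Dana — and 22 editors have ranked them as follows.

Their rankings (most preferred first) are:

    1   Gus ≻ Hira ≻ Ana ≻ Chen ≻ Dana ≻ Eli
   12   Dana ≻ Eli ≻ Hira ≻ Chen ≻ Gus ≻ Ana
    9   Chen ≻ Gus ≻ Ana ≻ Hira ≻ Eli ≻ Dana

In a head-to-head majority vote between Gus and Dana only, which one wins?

Dana

Ballots ranking Gus above Dana: 1+9 = 10.
Ballots ranking Dana above Gus: 12.
Dana wins the head-to-head, 12–10.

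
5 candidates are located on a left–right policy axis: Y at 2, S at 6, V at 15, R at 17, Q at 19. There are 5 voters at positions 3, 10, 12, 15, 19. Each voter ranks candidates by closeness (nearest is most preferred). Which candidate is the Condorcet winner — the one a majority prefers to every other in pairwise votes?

With single-peaked preferences on a line, the Condorcet winner is the candidate closest to the median voter.
The median voter (position 12) is closest to V at 15.
Check: V vs Y — voters closer to V: 4 of 5.

V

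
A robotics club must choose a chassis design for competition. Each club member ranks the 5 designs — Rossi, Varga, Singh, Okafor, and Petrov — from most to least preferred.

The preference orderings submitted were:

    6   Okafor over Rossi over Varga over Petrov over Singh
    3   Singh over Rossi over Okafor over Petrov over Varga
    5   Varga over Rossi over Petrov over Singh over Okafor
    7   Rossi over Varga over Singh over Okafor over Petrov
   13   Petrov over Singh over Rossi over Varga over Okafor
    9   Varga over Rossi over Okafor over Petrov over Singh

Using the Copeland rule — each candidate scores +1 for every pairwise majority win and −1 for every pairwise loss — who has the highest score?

Pairwise results:
  Rossi vs Varga: Rossi wins 29–14.
  Rossi vs Singh: Rossi wins 27–16.
  Rossi vs Okafor: Rossi wins 37–6.
  Rossi vs Petrov: Rossi wins 30–13.
  Varga vs Singh: Varga wins 27–16.
  Varga vs Okafor: Varga wins 34–9.
  Varga vs Petrov: Varga wins 27–16.
  Singh vs Okafor: Singh wins 28–15.
  Singh vs Petrov: Petrov wins 33–10.
  Okafor vs Petrov: Okafor wins 25–18.
Copeland scores (wins − losses):
  Rossi: 4 − 0 = 4
  Varga: 3 − 1 = 2
  Singh: 1 − 3 = -2
  Okafor: 1 − 3 = -2
  Petrov: 1 − 3 = -2
Rossi has the best Copeland score.

Rossi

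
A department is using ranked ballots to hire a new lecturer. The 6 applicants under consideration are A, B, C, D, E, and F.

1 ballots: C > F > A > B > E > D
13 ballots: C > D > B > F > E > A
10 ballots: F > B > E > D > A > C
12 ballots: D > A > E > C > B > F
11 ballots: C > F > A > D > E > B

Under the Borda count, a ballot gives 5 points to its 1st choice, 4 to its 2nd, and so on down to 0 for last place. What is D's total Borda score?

154

Borda scores:
  A: 3 + 13·0 + 10·1 + 12·4 + 11·3 = 94
  B: 2 + 13·3 + 10·4 + 12·1 + 11·0 = 93
  C: 5 + 13·5 + 10·0 + 12·2 + 11·5 = 149
  D: 0 + 13·4 + 10·2 + 12·5 + 11·2 = 154
  E: 1 + 13·1 + 10·3 + 12·3 + 11·1 = 91
  F: 4 + 13·2 + 10·5 + 12·0 + 11·4 = 124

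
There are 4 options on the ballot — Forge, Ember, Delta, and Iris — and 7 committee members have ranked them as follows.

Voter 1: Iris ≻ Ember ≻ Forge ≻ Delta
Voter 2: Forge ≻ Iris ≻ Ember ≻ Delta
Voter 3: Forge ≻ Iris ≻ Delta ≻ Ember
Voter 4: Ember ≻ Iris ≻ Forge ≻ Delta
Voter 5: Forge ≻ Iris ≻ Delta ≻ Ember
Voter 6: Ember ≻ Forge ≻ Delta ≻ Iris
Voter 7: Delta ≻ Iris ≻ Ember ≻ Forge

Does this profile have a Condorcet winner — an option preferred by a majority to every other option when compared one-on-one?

No

Head-to-head results (7 voters total):
Forge vs Ember: Ember wins 4–3.
Forge vs Delta: Forge wins 6–1.
Forge vs Iris: Forge wins 4–3.
Ember vs Delta: Ember wins 4–3.
Ember vs Iris: Iris wins 5–2.
Delta vs Iris: Iris wins 5–2.
No candidate beats all others: Forge beats Iris beats Ember beats Forge, a majority cycle.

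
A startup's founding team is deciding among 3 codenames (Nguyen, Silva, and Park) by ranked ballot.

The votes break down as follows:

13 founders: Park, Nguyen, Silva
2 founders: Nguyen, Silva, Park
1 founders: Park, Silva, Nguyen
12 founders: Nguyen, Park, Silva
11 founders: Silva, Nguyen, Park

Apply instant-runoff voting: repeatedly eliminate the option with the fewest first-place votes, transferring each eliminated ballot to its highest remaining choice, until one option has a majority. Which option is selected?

Nguyen

Round 1: Nguyen 14, Park 14, Silva 11. Silva has the fewest and is eliminated.
Round 2: Nguyen 25, Park 14. Nguyen has a majority.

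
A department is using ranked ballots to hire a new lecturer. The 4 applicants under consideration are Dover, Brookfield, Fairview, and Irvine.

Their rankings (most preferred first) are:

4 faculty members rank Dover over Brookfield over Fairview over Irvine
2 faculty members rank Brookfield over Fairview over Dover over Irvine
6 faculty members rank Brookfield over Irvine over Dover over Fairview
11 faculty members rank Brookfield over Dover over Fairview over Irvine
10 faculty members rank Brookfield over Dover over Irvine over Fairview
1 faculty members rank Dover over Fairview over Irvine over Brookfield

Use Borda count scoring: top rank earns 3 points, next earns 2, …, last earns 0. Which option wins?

Borda scores:
  Dover: 4·3 + 2·1 + 6·1 + 11·2 + 10·2 + 3 = 65
  Brookfield: 4·2 + 2·3 + 6·3 + 11·3 + 10·3 + 0 = 95
  Fairview: 4·1 + 2·2 + 6·0 + 11·1 + 10·0 + 2 = 21
  Irvine: 4·0 + 2·0 + 6·2 + 11·0 + 10·1 + 1 = 23
Brookfield has the highest total.

Brookfield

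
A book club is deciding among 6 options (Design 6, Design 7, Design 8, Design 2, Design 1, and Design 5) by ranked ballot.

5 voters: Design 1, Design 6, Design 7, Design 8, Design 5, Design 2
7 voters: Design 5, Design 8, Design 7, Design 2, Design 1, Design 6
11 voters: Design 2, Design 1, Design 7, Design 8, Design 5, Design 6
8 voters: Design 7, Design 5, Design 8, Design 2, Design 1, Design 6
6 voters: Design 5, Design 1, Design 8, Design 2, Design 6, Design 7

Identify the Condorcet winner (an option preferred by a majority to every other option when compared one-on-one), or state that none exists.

No Condorcet winner

Head-to-head results (37 voters total):
Design 6 vs Design 7: Design 7 wins 26–11.
Design 6 vs Design 8: Design 8 wins 32–5.
Design 6 vs Design 2: Design 2 wins 32–5.
Design 6 vs Design 1: Design 1 wins 37–0.
Design 6 vs Design 5: Design 5 wins 32–5.
Design 7 vs Design 8: Design 7 wins 24–13.
Design 7 vs Design 2: Design 7 wins 20–17.
Design 7 vs Design 1: Design 1 wins 22–15.
Design 7 vs Design 5: Design 7 wins 24–13.
Design 8 vs Design 2: Design 8 wins 26–11.
Design 8 vs Design 1: Design 1 wins 22–15.
Design 8 vs Design 5: Design 5 wins 21–16.
Design 2 vs Design 1: Design 2 wins 26–11.
Design 2 vs Design 5: Design 5 wins 26–11.
Design 1 vs Design 5: Design 5 wins 21–16.
No candidate beats all others: Design 7 beats Design 2 beats Design 1 beats Design 7, a majority cycle.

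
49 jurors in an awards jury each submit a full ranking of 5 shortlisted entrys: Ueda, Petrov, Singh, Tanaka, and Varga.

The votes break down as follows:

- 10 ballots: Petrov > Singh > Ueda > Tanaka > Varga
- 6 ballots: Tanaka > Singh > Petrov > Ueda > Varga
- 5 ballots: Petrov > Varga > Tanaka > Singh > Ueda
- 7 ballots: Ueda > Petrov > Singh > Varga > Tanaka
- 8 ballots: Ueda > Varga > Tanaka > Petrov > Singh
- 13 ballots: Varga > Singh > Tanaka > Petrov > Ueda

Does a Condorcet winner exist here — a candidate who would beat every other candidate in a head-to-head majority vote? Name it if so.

Head-to-head results (49 voters total):
Ueda vs Petrov: Petrov wins 34–15.
Ueda vs Singh: Singh wins 34–15.
Ueda vs Tanaka: Ueda wins 25–24.
Ueda vs Varga: Ueda wins 31–18.
Petrov vs Singh: Petrov wins 30–19.
Petrov vs Tanaka: Tanaka wins 27–22.
Petrov vs Varga: Petrov wins 28–21.
Singh vs Tanaka: Singh wins 30–19.
Singh vs Varga: Varga wins 26–23.
Tanaka vs Varga: Varga wins 33–16.
No candidate beats all others: Ueda beats Tanaka beats Petrov beats Ueda, a majority cycle.

None — there is no Condorcet winner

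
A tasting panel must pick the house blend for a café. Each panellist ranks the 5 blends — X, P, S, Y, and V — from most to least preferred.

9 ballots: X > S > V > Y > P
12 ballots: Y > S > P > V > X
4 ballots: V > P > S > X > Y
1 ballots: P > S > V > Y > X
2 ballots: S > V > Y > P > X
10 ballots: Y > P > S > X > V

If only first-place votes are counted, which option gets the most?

Y

First-place vote totals:
  X: 9
  P: 1
  S: 2
  Y: 22
  V: 4
Y has the most first-place votes.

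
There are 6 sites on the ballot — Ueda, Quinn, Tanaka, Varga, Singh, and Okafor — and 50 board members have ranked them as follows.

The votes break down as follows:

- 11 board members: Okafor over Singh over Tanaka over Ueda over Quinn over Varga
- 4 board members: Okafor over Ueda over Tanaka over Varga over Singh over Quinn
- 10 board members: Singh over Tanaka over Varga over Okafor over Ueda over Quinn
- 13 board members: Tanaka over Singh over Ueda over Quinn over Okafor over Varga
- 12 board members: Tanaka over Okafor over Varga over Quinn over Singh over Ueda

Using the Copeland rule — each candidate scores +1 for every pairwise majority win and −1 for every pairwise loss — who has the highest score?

Tanaka

Pairwise results:
  Ueda vs Quinn: Ueda wins 38–12.
  Ueda vs Tanaka: Tanaka wins 46–4.
  Ueda vs Varga: Ueda wins 28–22.
  Ueda vs Singh: Singh wins 46–4.
  Ueda vs Okafor: Okafor wins 37–13.
  Quinn vs Tanaka: Tanaka wins 50–0.
  Quinn vs Varga: Varga wins 26–24.
  Quinn vs Singh: Singh wins 38–12.
  Quinn vs Okafor: Okafor wins 37–13.
  Tanaka vs Varga: Tanaka wins 50–0.
  Tanaka vs Singh: Tanaka wins 29–21.
  Tanaka vs Okafor: Tanaka wins 35–15.
  Varga vs Singh: Singh wins 34–16.
  Varga vs Okafor: Okafor wins 40–10.
  Singh vs Okafor: Okafor wins 27–23.
Copeland scores (wins − losses):
  Ueda: 2 − 3 = -1
  Quinn: 0 − 5 = -5
  Tanaka: 5 − 0 = 5
  Varga: 1 − 4 = -3
  Singh: 3 − 2 = 1
  Okafor: 4 − 1 = 3
Tanaka has the best Copeland score.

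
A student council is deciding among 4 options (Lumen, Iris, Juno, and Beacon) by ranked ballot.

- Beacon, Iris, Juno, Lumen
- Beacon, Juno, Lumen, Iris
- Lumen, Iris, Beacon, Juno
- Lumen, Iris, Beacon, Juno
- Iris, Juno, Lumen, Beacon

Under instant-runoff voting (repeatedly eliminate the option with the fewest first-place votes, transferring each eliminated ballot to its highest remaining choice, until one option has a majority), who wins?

Round 1: Lumen 2, Beacon 2, Iris 1, Juno 0. Juno has the fewest and is eliminated.
Round 2: Lumen 2, Beacon 2, Iris 1. Iris has the fewest and is eliminated.
Round 3: Lumen 3, Beacon 2. Lumen has a majority.

Lumen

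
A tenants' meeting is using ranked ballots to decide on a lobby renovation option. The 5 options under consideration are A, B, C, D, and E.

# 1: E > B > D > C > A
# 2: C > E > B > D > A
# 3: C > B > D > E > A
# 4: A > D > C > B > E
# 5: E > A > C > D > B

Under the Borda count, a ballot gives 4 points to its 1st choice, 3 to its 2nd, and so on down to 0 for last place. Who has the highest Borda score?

Borda scores:
  A: 0 + 0 + 0 + 4 + 3 = 7
  B: 3 + 2 + 3 + 1 + 0 = 9
  C: 1 + 4 + 4 + 2 + 2 = 13
  D: 2 + 1 + 2 + 3 + 1 = 9
  E: 4 + 3 + 1 + 0 + 4 = 12
C has the highest total.

C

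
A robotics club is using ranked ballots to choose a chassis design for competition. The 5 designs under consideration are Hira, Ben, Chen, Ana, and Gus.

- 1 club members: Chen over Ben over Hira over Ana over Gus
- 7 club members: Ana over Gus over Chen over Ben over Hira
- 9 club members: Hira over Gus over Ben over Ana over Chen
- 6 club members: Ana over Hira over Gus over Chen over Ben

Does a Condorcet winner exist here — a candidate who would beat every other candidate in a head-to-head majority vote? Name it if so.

Ana

Head-to-head results (23 voters total):
Hira vs Ben: Hira wins 15–8.
Hira vs Chen: Hira wins 15–8.
Hira vs Ana: Ana wins 13–10.
Hira vs Gus: Hira wins 16–7.
Ben vs Chen: Chen wins 14–9.
Ben vs Ana: Ana wins 13–10.
Ben vs Gus: Gus wins 22–1.
Chen vs Ana: Ana wins 22–1.
Chen vs Gus: Gus wins 22–1.
Ana vs Gus: Ana wins 14–9.
Ana beats each rival — Hira (13–10), Ben (13–10), Chen (22–1), Gus (14–9) — so Ana is the Condorcet winner.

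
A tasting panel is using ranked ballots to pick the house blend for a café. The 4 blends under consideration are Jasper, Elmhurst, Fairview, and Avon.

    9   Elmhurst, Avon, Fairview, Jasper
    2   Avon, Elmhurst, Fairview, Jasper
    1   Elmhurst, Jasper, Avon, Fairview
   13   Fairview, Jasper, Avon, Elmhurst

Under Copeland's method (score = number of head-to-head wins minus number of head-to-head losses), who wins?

Fairview

Pairwise results:
  Jasper vs Elmhurst: Jasper wins 13–12.
  Jasper vs Fairview: Fairview wins 24–1.
  Jasper vs Avon: Jasper wins 14–11.
  Elmhurst vs Fairview: Fairview wins 13–12.
  Elmhurst vs Avon: Avon wins 15–10.
  Fairview vs Avon: Fairview wins 13–12.
Copeland scores (wins − losses):
  Jasper: 2 − 1 = 1
  Elmhurst: 0 − 3 = -3
  Fairview: 3 − 0 = 3
  Avon: 1 − 2 = -1
Fairview has the best Copeland score.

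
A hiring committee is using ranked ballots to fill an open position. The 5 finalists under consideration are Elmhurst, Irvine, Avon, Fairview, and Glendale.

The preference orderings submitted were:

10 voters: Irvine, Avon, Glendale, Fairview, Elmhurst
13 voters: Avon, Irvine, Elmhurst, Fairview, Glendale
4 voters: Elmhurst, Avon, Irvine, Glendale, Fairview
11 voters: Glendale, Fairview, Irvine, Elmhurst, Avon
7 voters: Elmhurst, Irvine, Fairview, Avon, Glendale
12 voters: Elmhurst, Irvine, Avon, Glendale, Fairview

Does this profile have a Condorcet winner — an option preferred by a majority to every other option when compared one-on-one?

Head-to-head results (57 voters total):
Elmhurst vs Irvine: Irvine wins 34–23.
Elmhurst vs Avon: Elmhurst wins 34–23.
Elmhurst vs Fairview: Elmhurst wins 36–21.
Elmhurst vs Glendale: Elmhurst wins 36–21.
Irvine vs Avon: Irvine wins 40–17.
Irvine vs Fairview: Irvine wins 46–11.
Irvine vs Glendale: Irvine wins 46–11.
Avon vs Fairview: Avon wins 39–18.
Avon vs Glendale: Avon wins 46–11.
Fairview vs Glendale: Glendale wins 37–20.
Irvine beats each rival — Elmhurst (34–23), Avon (40–17), Fairview (46–11), Glendale (46–11) — so Irvine is the Condorcet winner.

Yes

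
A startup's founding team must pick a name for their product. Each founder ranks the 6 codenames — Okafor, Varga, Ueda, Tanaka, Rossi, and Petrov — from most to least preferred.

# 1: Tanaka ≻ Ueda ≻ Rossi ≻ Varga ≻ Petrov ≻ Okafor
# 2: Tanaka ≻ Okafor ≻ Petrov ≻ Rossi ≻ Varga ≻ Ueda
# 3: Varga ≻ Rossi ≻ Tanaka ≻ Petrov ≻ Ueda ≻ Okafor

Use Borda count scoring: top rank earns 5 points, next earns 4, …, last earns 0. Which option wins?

Tanaka

Borda scores:
  Okafor: 0 + 4 + 0 = 4
  Varga: 2 + 1 + 5 = 8
  Ueda: 4 + 0 + 1 = 5
  Tanaka: 5 + 5 + 3 = 13
  Rossi: 3 + 2 + 4 = 9
  Petrov: 1 + 3 + 2 = 6
Tanaka has the highest total.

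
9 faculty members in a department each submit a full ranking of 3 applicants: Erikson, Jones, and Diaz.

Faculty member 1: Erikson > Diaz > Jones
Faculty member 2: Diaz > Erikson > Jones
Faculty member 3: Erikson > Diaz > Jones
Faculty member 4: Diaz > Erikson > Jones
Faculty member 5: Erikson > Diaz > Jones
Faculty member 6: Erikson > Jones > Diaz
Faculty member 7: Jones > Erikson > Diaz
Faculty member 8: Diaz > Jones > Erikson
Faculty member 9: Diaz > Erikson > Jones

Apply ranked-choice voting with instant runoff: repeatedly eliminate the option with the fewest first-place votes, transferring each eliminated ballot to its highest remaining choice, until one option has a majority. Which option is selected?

Round 1: Erikson 4, Diaz 4, Jones 1. Jones has the fewest and is eliminated.
Round 2: Erikson 5, Diaz 4. Erikson has a majority.

Erikson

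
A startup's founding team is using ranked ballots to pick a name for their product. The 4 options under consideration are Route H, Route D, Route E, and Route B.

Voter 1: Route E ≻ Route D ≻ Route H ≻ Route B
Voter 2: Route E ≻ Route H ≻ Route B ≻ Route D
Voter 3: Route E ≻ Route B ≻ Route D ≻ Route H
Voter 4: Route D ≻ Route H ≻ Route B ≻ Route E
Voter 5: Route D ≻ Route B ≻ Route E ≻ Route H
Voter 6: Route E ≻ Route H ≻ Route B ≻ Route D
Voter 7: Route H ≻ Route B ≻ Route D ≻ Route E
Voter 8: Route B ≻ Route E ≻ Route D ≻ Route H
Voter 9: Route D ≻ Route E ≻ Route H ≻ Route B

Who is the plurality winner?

Route E

First-place vote totals:
  Route H: 1
  Route D: 3
  Route E: 4
  Route B: 1
Route E has the most first-place votes.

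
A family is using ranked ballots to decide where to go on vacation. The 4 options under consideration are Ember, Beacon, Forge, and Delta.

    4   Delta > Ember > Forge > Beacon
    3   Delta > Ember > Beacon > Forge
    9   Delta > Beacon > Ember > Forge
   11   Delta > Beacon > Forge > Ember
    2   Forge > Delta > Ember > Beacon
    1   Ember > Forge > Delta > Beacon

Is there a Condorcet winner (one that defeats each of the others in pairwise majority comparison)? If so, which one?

Head-to-head results (30 voters total):
Ember vs Beacon: Beacon wins 20–10.
Ember vs Forge: Ember wins 17–13.
Ember vs Delta: Delta wins 29–1.
Beacon vs Forge: Beacon wins 23–7.
Beacon vs Delta: Delta wins 30–0.
Forge vs Delta: Delta wins 27–3.
Delta beats each rival — Ember (29–1), Beacon (30–0), Forge (27–3) — so Delta is the Condorcet winner.

Delta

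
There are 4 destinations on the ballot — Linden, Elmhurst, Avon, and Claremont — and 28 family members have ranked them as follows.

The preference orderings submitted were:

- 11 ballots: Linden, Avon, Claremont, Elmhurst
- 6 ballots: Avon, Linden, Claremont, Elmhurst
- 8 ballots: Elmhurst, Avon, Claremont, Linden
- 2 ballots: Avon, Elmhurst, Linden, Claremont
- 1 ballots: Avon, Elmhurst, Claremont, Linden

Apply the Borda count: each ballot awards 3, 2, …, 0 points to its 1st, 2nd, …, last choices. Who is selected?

Borda scores:
  Linden: 11·3 + 6·2 + 8·0 + 2·1 + 0 = 47
  Elmhurst: 11·0 + 6·0 + 8·3 + 2·2 + 2 = 30
  Avon: 11·2 + 6·3 + 8·2 + 2·3 + 3 = 65
  Claremont: 11·1 + 6·1 + 8·1 + 2·0 + 1 = 26
Avon has the highest total.

Avon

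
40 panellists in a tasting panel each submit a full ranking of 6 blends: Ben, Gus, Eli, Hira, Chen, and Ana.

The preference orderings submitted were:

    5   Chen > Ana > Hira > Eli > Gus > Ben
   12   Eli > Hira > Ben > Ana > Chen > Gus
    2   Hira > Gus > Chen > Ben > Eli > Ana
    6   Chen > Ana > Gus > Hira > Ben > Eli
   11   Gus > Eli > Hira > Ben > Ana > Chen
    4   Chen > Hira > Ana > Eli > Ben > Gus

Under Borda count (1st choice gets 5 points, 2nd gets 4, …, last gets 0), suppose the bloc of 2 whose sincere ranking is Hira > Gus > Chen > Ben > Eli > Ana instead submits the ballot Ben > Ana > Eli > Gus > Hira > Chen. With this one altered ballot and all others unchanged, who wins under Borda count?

Borda totals with the altered ballot: Ben 78, Gus 82, Eli 128, Hira 126, Chen 87, Ana 99.
The switch changes the winner from Hira to Eli.

Eli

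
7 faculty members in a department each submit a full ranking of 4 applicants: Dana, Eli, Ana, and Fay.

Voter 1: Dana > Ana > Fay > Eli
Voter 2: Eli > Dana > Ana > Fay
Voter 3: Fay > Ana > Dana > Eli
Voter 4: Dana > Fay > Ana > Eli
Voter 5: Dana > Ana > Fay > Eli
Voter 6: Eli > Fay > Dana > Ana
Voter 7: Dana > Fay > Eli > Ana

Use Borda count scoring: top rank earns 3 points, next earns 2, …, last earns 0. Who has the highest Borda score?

Borda scores:
  Dana: 3 + 2 + 1 + 3 + 3 + 1 + 3 = 16
  Eli: 0 + 3 + 0 + 0 + 0 + 3 + 1 = 7
  Ana: 2 + 1 + 2 + 1 + 2 + 0 + 0 = 8
  Fay: 1 + 0 + 3 + 2 + 1 + 2 + 2 = 11
Dana has the highest total.

Dana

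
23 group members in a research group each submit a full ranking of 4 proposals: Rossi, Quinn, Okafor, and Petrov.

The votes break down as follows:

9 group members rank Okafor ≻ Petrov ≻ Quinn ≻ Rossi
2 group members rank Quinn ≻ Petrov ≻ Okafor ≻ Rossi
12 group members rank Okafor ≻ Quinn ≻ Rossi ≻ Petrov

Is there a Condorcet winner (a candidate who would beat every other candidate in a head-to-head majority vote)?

Head-to-head results (23 voters total):
Rossi vs Quinn: Quinn wins 23–0.
Rossi vs Okafor: Okafor wins 23–0.
Rossi vs Petrov: Rossi wins 12–11.
Quinn vs Okafor: Okafor wins 21–2.
Quinn vs Petrov: Quinn wins 14–9.
Okafor vs Petrov: Okafor wins 21–2.
Okafor beats each rival — Rossi (23–0), Quinn (21–2), Petrov (21–2) — so Okafor is the Condorcet winner.

Yes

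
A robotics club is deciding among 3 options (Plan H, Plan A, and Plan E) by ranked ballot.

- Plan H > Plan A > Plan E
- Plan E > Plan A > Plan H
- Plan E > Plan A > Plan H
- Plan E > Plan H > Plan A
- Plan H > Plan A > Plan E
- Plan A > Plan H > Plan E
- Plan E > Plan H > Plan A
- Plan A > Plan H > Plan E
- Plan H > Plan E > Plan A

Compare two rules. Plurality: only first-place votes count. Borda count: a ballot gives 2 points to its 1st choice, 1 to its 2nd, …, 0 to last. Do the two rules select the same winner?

Plurality first-place counts: Plan H 3, Plan A 2, Plan E 4 → Plan E.
Borda totals: Plan H 10, Plan A 8, Plan E 9 → Plan H.
The two rules disagree: plurality picks Plan E, Borda picks Plan H.

No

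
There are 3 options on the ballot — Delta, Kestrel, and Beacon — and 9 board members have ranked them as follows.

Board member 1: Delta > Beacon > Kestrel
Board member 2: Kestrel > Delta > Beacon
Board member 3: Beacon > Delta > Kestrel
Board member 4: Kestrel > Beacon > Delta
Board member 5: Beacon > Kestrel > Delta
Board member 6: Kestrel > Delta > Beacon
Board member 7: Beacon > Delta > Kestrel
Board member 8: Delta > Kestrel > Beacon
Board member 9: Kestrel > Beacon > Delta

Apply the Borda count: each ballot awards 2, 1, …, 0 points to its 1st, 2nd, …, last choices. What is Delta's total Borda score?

8

Borda scores:
  Delta: 2 + 1 + 1 + 0 + 0 + 1 + 1 + 2 + 0 = 8
  Kestrel: 0 + 2 + 0 + 2 + 1 + 2 + 0 + 1 + 2 = 10
  Beacon: 1 + 0 + 2 + 1 + 2 + 0 + 2 + 0 + 1 = 9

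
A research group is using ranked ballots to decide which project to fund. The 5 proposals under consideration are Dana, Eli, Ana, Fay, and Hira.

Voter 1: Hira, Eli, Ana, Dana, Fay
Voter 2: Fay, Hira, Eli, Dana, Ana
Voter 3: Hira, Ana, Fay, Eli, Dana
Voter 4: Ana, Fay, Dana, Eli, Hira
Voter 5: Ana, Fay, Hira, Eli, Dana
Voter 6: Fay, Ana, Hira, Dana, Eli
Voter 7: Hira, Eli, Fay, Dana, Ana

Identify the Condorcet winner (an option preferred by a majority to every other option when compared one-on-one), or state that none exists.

Head-to-head results (7 voters total):
Dana vs Eli: Eli wins 5–2.
Dana vs Ana: Ana wins 5–2.
Dana vs Fay: Fay wins 6–1.
Dana vs Hira: Hira wins 6–1.
Eli vs Ana: Ana wins 4–3.
Eli vs Fay: Fay wins 5–2.
Eli vs Hira: Hira wins 6–1.
Ana vs Fay: Ana wins 4–3.
Ana vs Hira: Hira wins 4–3.
Fay vs Hira: Fay wins 4–3.
No candidate beats all others: Ana beats Fay beats Hira beats Ana, a majority cycle.

No Condorcet winner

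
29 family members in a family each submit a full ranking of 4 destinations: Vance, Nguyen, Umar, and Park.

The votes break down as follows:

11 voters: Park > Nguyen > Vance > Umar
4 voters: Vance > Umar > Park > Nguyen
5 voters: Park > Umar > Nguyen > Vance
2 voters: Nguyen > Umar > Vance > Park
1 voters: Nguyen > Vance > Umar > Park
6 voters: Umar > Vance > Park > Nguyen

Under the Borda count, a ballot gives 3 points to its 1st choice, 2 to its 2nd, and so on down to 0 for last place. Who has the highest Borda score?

Park

Borda scores:
  Vance: 11·1 + 4·3 + 5·0 + 2·1 + 2 + 6·2 = 39
  Nguyen: 11·2 + 4·0 + 5·1 + 2·3 + 3 + 6·0 = 36
  Umar: 11·0 + 4·2 + 5·2 + 2·2 + 1 + 6·3 = 41
  Park: 11·3 + 4·1 + 5·3 + 2·0 + 0 + 6·1 = 58
Park has the highest total.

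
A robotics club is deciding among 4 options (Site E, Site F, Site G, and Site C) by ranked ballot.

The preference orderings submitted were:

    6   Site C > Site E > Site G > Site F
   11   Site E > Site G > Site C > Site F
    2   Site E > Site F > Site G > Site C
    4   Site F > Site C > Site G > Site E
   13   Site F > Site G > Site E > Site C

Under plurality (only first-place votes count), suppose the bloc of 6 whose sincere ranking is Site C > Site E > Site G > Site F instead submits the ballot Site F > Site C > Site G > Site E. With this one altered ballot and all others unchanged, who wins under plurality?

First-place totals with the altered ballot: Site E 13, Site F 23, Site G 0, Site C 0.
The winner is unchanged: still Site F.

Site F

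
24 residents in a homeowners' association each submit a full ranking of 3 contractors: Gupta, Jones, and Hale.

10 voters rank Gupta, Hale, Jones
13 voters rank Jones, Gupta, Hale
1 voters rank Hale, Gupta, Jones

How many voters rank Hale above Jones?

11

Ballots ranking Hale above Jones: 10+1 = 11.
Ballots ranking Jones above Hale: 13.
So 11 of 24 voters prefer Hale to Jones.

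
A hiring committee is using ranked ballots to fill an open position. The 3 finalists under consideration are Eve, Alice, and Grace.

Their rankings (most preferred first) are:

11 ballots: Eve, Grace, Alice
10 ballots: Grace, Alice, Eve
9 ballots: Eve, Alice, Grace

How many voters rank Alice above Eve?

10

Ballots ranking Alice above Eve: 10.
Ballots ranking Eve above Alice: 11+9 = 20.
So 10 of 30 voters prefer Alice to Eve.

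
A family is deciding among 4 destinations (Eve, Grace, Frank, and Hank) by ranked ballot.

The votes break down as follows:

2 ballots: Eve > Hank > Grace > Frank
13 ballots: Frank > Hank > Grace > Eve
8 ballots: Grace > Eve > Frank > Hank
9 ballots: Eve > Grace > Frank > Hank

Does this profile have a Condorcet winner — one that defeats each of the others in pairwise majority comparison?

Head-to-head results (32 voters total):
Eve vs Grace: Grace wins 21–11.
Eve vs Frank: Eve wins 19–13.
Eve vs Hank: Eve wins 19–13.
Grace vs Frank: Grace wins 19–13.
Grace vs Hank: Grace wins 17–15.
Frank vs Hank: Frank wins 30–2.
Grace beats each rival — Eve (21–11), Frank (19–13), Hank (17–15) — so Grace is the Condorcet winner.

Yes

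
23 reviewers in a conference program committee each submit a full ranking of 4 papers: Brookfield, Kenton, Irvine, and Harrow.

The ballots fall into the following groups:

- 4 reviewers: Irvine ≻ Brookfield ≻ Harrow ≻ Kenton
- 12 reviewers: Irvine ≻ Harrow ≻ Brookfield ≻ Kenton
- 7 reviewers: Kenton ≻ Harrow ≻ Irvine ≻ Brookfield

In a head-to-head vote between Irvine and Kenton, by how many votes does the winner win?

9

Ballots ranking Irvine above Kenton: 4+12 = 16.
Ballots ranking Kenton above Irvine: 7.
Irvine wins 16–7, a margin of 9.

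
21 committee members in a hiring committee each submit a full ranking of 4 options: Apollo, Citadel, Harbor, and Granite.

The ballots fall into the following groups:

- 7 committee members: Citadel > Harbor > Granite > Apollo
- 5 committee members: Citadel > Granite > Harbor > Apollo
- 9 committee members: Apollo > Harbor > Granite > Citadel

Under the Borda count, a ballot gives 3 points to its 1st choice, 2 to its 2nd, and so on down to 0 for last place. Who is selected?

Borda scores:
  Apollo: 7·0 + 5·0 + 9·3 = 27
  Citadel: 7·3 + 5·3 + 9·0 = 36
  Harbor: 7·2 + 5·1 + 9·2 = 37
  Granite: 7·1 + 5·2 + 9·1 = 26
Harbor has the highest total.

Harbor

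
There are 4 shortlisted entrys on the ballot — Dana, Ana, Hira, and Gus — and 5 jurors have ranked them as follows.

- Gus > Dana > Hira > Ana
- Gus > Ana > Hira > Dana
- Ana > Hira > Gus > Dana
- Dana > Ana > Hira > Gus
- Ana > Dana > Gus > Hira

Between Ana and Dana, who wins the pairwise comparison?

Ballots ranking Ana above Dana: 3.
Ballots ranking Dana above Ana: 2.
Ana wins the head-to-head, 3–2.

Ana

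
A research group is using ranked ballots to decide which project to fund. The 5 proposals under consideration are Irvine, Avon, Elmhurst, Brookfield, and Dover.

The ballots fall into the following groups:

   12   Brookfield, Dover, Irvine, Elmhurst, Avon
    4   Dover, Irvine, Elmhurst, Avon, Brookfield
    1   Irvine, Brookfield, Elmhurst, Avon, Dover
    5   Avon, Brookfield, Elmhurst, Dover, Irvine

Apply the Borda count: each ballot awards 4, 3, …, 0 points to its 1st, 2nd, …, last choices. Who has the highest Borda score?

Borda scores:
  Irvine: 12·2 + 4·3 + 4 + 5·0 = 40
  Avon: 12·0 + 4·1 + 1 + 5·4 = 25
  Elmhurst: 12·1 + 4·2 + 2 + 5·2 = 32
  Brookfield: 12·4 + 4·0 + 3 + 5·3 = 66
  Dover: 12·3 + 4·4 + 0 + 5·1 = 57
Brookfield has the highest total.

Brookfield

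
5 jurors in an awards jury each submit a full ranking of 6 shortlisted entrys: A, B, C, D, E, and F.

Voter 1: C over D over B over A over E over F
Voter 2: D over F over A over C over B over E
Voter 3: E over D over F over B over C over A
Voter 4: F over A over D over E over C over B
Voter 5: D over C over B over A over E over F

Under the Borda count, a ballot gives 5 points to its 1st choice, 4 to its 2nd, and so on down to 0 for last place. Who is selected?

Borda scores:
  A: 2 + 3 + 0 + 4 + 2 = 11
  B: 3 + 1 + 2 + 0 + 3 = 9
  C: 5 + 2 + 1 + 1 + 4 = 13
  D: 4 + 5 + 4 + 3 + 5 = 21
  E: 1 + 0 + 5 + 2 + 1 = 9
  F: 0 + 4 + 3 + 5 + 0 = 12
D has the highest total.

D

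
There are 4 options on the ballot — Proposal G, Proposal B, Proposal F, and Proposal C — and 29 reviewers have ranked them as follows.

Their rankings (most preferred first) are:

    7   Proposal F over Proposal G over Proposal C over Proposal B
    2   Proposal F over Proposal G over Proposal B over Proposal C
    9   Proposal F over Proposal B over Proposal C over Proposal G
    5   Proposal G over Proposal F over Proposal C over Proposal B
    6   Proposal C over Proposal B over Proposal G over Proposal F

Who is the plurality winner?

First-place vote totals:
  Proposal G: 5
  Proposal B: 0
  Proposal F: 18
  Proposal C: 6
Proposal F has the most first-place votes.

Proposal F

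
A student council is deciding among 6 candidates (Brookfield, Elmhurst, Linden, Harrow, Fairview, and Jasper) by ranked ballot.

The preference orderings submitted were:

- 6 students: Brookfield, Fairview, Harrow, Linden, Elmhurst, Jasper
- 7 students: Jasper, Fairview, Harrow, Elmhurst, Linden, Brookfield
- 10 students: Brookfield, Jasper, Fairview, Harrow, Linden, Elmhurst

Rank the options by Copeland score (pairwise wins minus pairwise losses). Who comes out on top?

Pairwise results:
  Brookfield vs Elmhurst: Brookfield wins 16–7.
  Brookfield vs Linden: Brookfield wins 16–7.
  Brookfield vs Harrow: Brookfield wins 16–7.
  Brookfield vs Fairview: Brookfield wins 16–7.
  Brookfield vs Jasper: Brookfield wins 16–7.
  Elmhurst vs Linden: Linden wins 16–7.
  Elmhurst vs Harrow: Harrow wins 23–0.
  Elmhurst vs Fairview: Fairview wins 23–0.
  Elmhurst vs Jasper: Jasper wins 17–6.
  Linden vs Harrow: Harrow wins 23–0.
  Linden vs Fairview: Fairview wins 23–0.
  Linden vs Jasper: Jasper wins 17–6.
  Harrow vs Fairview: Fairview wins 23–0.
  Harrow vs Jasper: Jasper wins 17–6.
  Fairview vs Jasper: Jasper wins 17–6.
Copeland scores (wins − losses):
  Brookfield: 5 − 0 = 5
  Elmhurst: 0 − 5 = -5
  Linden: 1 − 4 = -3
  Harrow: 2 − 3 = -1
  Fairview: 3 − 2 = 1
  Jasper: 4 − 1 = 3
Brookfield has the best Copeland score.

Brookfield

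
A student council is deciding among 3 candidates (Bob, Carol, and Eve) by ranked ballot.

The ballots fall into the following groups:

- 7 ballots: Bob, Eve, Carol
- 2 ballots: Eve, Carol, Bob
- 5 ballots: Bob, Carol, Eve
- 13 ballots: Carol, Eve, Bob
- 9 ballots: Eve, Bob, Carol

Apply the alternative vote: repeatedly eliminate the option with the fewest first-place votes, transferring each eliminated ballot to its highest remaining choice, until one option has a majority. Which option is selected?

Bob

Round 1: Carol 13, Bob 12, Eve 11. Eve has the fewest and is eliminated.
Round 2: Bob 21, Carol 15. Bob has a majority.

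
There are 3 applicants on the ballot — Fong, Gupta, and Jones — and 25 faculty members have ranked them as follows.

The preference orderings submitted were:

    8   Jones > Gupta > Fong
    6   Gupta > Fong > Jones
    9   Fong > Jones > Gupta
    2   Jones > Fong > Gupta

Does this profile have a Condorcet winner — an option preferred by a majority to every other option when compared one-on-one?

No

Head-to-head results (25 voters total):
Fong vs Gupta: Gupta wins 14–11.
Fong vs Jones: Fong wins 15–10.
Gupta vs Jones: Jones wins 19–6.
No candidate beats all others: Fong beats Jones beats Gupta beats Fong, a majority cycle.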